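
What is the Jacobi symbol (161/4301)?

0

161 ≡ 1 (mod 4), so quadratic reciprocity gives (161/4301) = (4301/161). Reduce: 4301 ≡ 115 (mod 161). Now have (115/161).
161 ≡ 1 (mod 4), so quadratic reciprocity gives (115/161) = (161/115). Reduce: 161 ≡ 46 (mod 115). Now have (46/115).
Factor out 2: 46 = 2·23. Since 115 ≡ 3 (mod 8), (2/115) = -1. Now have -(23/115).
Both 23 ≡ 3 and 115 ≡ 3 (mod 4), so reciprocity gives (23/115) = -(115/23). Reduce: 115 ≡ 0 (mod 23). Now have (0/23).
The numerator is now 0 with denominator 23 > 1: the symbol is 0.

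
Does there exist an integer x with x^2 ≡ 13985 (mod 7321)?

Reduce the numerator: 13985 ≡ 6664 (mod 7321), so (13985/7321) = (6664/7321).
Factor out 2: 6664 = 2^3·833. Since 7321 ≡ 1 (mod 8), (2/7321) = +1, and (2/7321)^3 = +1. Now have (833/7321).
833 ≡ 1 (mod 4), so quadratic reciprocity gives (833/7321) = (7321/833). Reduce: 7321 ≡ 657 (mod 833). Now have (657/833).
657 ≡ 1 (mod 4), so quadratic reciprocity gives (657/833) = (833/657). Reduce: 833 ≡ 176 (mod 657). Now have (176/657).
Factor out 2: 176 = 2^4·11. Since 657 ≡ 1 (mod 8), (2/657) = +1, and (2/657)^4 = +1. Now have (11/657).
657 ≡ 1 (mod 4), so quadratic reciprocity gives (11/657) = (657/11). Reduce: 657 ≡ 8 (mod 11). Now have (8/11).
Factor out 2: 8 = 2^3. Since 11 ≡ 3 (mod 8), (2/11) = -1, and (2/11)^3 = -1. Now have -(1/11).
(1/11) = 1. Collecting the sign factors: -1.
(13985/7321) = -1, and 7321 is prime, so 13985 is not a quadratic residue mod 7321.

no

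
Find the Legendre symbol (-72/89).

(-72/89)
  = (17/89)    [-72 ≡ 17 mod 89]
  = (89/17)    [QR: 17 ≡ 1 mod 4, sign kept]
  = (4/17)    [89 ≡ 4 mod 17]
  = (1/17)    [17 ≡ 1 mod 8 ⇒ (2/17)^2 = +1]
  = 1    [(1/17) = 1]

1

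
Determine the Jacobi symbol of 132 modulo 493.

Factor out 2: 132 = 2^2·33. Since 493 ≡ 5 (mod 8), (2/493) = -1, and (2/493)^2 = +1. Now have (33/493).
33 ≡ 1 (mod 4), so quadratic reciprocity gives (33/493) = (493/33). Reduce: 493 ≡ 31 (mod 33). Now have (31/33).
33 ≡ 1 (mod 4), so quadratic reciprocity gives (31/33) = (33/31). Reduce: 33 ≡ 2 (mod 31). Now have (2/31).
Factor out 2: 2 = 2. Since 31 ≡ 7 (mod 8), (2/31) = +1. Now have (1/31).
(1/31) = 1. Collecting the sign factors: 1.

1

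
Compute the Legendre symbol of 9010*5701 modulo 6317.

By multiplicativity, (9010·5701/6317) = (9010/6317)·(5701/6317).
First factor (9010/6317):
(9010/6317)
  = (2693/6317)    [9010 ≡ 2693 mod 6317]
  = (6317/2693)    [QR: 2693 ≡ 1 mod 4, sign kept]
  = (931/2693)    [6317 ≡ 931 mod 2693]
  = (2693/931)    [QR: 2693 ≡ 1 mod 4, sign kept]
  = (831/931)    [2693 ≡ 831 mod 931]
  = -(931/831)    [QR: both ≡ 3 mod 4, sign flips]
  = -(100/831)    [931 ≡ 100 mod 831]
  = -(25/831)    [831 ≡ 7 mod 8 ⇒ (2/831)^2 = +1]
  = -(831/25)    [QR: 25 ≡ 1 mod 4, sign kept]
  = -(6/25)    [831 ≡ 6 mod 25]
  = -(3/25)    [25 ≡ 1 mod 8 ⇒ (2/25) = +1]
  = -(25/3)    [QR: 25 ≡ 1 mod 4, sign kept]
  = -(1/3)    [25 ≡ 1 mod 3]
  = -1    [(1/3) = 1]
Second factor (5701/6317):
(5701/6317)
  = (6317/5701)    [QR: 5701 ≡ 1 mod 4, sign kept]
  = (616/5701)    [6317 ≡ 616 mod 5701]
  = -(77/5701)    [5701 ≡ 5 mod 8 ⇒ (2/5701)^3 = -1]
  = -(5701/77)    [QR: 77 ≡ 1 mod 4, sign kept]
  = -(3/77)    [5701 ≡ 3 mod 77]
  = -(77/3)    [QR: 77 ≡ 1 mod 4, sign kept]
  = -(2/3)    [77 ≡ 2 mod 3]
  = (1/3)    [3 ≡ 3 mod 8 ⇒ (2/3) = -1]
  = 1    [(1/3) = 1]
Product: (-1)·(1) = -1.

-1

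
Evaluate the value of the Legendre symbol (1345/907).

(1345/907)
  = (438/907)    [1345 ≡ 438 mod 907]
  = -(219/907)    [907 ≡ 3 mod 8 ⇒ (2/907) = -1]
  = (907/219)    [QR: both ≡ 3 mod 4, sign flips]
  = (31/219)    [907 ≡ 31 mod 219]
  = -(219/31)    [QR: both ≡ 3 mod 4, sign flips]
  = -(2/31)    [219 ≡ 2 mod 31]
  = -(1/31)    [31 ≡ 7 mod 8 ⇒ (2/31) = +1]
  = -1    [(1/31) = 1]

-1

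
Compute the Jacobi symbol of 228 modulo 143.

1

(228/143)
  = (85/143)    [228 ≡ 85 mod 143]
  = (143/85)    [QR: 85 ≡ 1 mod 4, sign kept]
  = (58/85)    [143 ≡ 58 mod 85]
  = -(29/85)    [85 ≡ 5 mod 8 ⇒ (2/85) = -1]
  = -(85/29)    [QR: 29 ≡ 1 mod 4, sign kept]
  = -(27/29)    [85 ≡ 27 mod 29]
  = -(29/27)    [QR: 29 ≡ 1 mod 4, sign kept]
  = -(2/27)    [29 ≡ 2 mod 27]
  = (1/27)    [27 ≡ 3 mod 8 ⇒ (2/27) = -1]
  = 1    [(1/27) = 1]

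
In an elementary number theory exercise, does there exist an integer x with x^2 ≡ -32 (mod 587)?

yes

(-32|587)
  = (555|587)    [-32 ≡ 555 mod 587]
  = -(587|555)    [QR: both ≡ 3 mod 4, sign flips]
  = -(32|555)    [587 ≡ 32 mod 555]
  = (1|555)    [555 ≡ 3 mod 8 ⇒ (2|555)^5 = -1]
  = 1    [(1|555) = 1]
(-32|587) = 1, and 587 is prime, so -32 is a quadratic residue mod 587.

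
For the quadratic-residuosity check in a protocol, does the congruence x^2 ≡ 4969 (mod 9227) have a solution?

4969 ≡ 1 (mod 4), so quadratic reciprocity gives (4969|9227) = (9227|4969). Reduce: 9227 ≡ 4258 (mod 4969). Now have (4258|4969).
Factor out 2: 4258 = 2·2129. Since 4969 ≡ 1 (mod 8), (2|4969) = +1. Now have (2129|4969).
2129 ≡ 1 (mod 4), so quadratic reciprocity gives (2129|4969) = (4969|2129). Reduce: 4969 ≡ 711 (mod 2129). Now have (711|2129).
2129 ≡ 1 (mod 4), so quadratic reciprocity gives (711|2129) = (2129|711). Reduce: 2129 ≡ 707 (mod 711). Now have (707|711).
Both 707 ≡ 3 and 711 ≡ 3 (mod 4), so reciprocity gives (707|711) = -(711|707). Reduce: 711 ≡ 4 (mod 707). Now have -(4|707).
Factor out 2: 4 = 2^2. Since 707 ≡ 3 (mod 8), (2|707) = -1, and (2|707)^2 = +1. Now have -(1|707).
(1|707) = 1. Collecting the sign factors: -1.
(4969|9227) = -1, and 9227 is prime, so 4969 is not a quadratic residue mod 9227.

no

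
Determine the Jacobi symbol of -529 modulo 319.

-1

Reduce the numerator: -529 ≡ 109 (mod 319), so (-529 / 319) = (109 / 319).
109 ≡ 1 (mod 4), so quadratic reciprocity gives (109 / 319) = (319 / 109). Reduce: 319 ≡ 101 (mod 109). Now have (101 / 109).
101 ≡ 1 (mod 4), so quadratic reciprocity gives (101 / 109) = (109 / 101). Reduce: 109 ≡ 8 (mod 101). Now have (8 / 101).
Factor out 2: 8 = 2^3. Since 101 ≡ 5 (mod 8), (2 / 101) = -1, and (2 / 101)^3 = -1. Now have -(1 / 101).
(1 / 101) = 1. Collecting the sign factors: -1.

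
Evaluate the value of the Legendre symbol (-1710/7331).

Pull out -1: (-1710/7331) = (-1/7331)·(1710/7331). Since 7331 ≡ 3 (mod 4), (-1/7331) = -1. Now have -(1710/7331).
Factor out 2: 1710 = 2·855. Since 7331 ≡ 3 (mod 8), (2/7331) = -1. Now have (855/7331).
Both 855 ≡ 3 and 7331 ≡ 3 (mod 4), so reciprocity gives (855/7331) = -(7331/855). Reduce: 7331 ≡ 491 (mod 855). Now have -(491/855).
Both 491 ≡ 3 and 855 ≡ 3 (mod 4), so reciprocity gives (491/855) = -(855/491). Reduce: 855 ≡ 364 (mod 491). Now have (364/491).
Factor out 2: 364 = 2^2·91. Since 491 ≡ 3 (mod 8), (2/491) = -1, and (2/491)^2 = +1. Now have (91/491).
Both 91 ≡ 3 and 491 ≡ 3 (mod 4), so reciprocity gives (91/491) = -(491/91). Reduce: 491 ≡ 36 (mod 91). Now have -(36/91).
Factor out 2: 36 = 2^2·9. Since 91 ≡ 3 (mod 8), (2/91) = -1, and (2/91)^2 = +1. Now have -(9/91).
9 ≡ 1 (mod 4), so quadratic reciprocity gives (9/91) = (91/9). Reduce: 91 ≡ 1 (mod 9). Now have -(1/9).
(1/9) = 1. Collecting the sign factors: -1.

-1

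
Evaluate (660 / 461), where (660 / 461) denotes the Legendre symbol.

(660 / 461)
  = (199 / 461)    [660 ≡ 199 mod 461]
  = (461 / 199)    [QR: 461 ≡ 1 mod 4, sign kept]
  = (63 / 199)    [461 ≡ 63 mod 199]
  = -(199 / 63)    [QR: both ≡ 3 mod 4, sign flips]
  = -(10 / 63)    [199 ≡ 10 mod 63]
  = -(5 / 63)    [63 ≡ 7 mod 8 ⇒ (2 / 63) = +1]
  = -(63 / 5)    [QR: 5 ≡ 1 mod 4, sign kept]
  = -(3 / 5)    [63 ≡ 3 mod 5]
  = -(5 / 3)    [QR: 5 ≡ 1 mod 4, sign kept]
  = -(2 / 3)    [5 ≡ 2 mod 3]
  = (1 / 3)    [3 ≡ 3 mod 8 ⇒ (2 / 3) = -1]
  = 1    [(1 / 3) = 1]

1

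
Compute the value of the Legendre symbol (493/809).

1

(493/809)
  = (809/493)    [QR: 493 ≡ 1 mod 4, sign kept]
  = (316/493)    [809 ≡ 316 mod 493]
  = (79/493)    [493 ≡ 5 mod 8 ⇒ (2/493)^2 = +1]
  = (493/79)    [QR: 493 ≡ 1 mod 4, sign kept]
  = (19/79)    [493 ≡ 19 mod 79]
  = -(79/19)    [QR: both ≡ 3 mod 4, sign flips]
  = -(3/19)    [79 ≡ 3 mod 19]
  = (19/3)    [QR: both ≡ 3 mod 4, sign flips]
  = (1/3)    [19 ≡ 1 mod 3]
  = 1    [(1/3) = 1]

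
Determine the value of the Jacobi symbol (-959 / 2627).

-1

(-959 / 2627)
  = -(959 / 2627)    [2627 ≡ 3 mod 4 ⇒ (-1 / 2627) = -1]
  = (2627 / 959)    [QR: both ≡ 3 mod 4, sign flips]
  = (709 / 959)    [2627 ≡ 709 mod 959]
  = (959 / 709)    [QR: 709 ≡ 1 mod 4, sign kept]
  = (250 / 709)    [959 ≡ 250 mod 709]
  = -(125 / 709)    [709 ≡ 5 mod 8 ⇒ (2 / 709) = -1]
  = -(709 / 125)    [QR: 125 ≡ 1 mod 4, sign kept]
  = -(84 / 125)    [709 ≡ 84 mod 125]
  = -(21 / 125)    [125 ≡ 5 mod 8 ⇒ (2 / 125)^2 = +1]
  = -(125 / 21)    [QR: 21 ≡ 1 mod 4, sign kept]
  = -(20 / 21)    [125 ≡ 20 mod 21]
  = -(5 / 21)    [21 ≡ 5 mod 8 ⇒ (2 / 21)^2 = +1]
  = -(21 / 5)    [QR: 5 ≡ 1 mod 4, sign kept]
  = -(1 / 5)    [21 ≡ 1 mod 5]
  = -1    [(1 / 5) = 1]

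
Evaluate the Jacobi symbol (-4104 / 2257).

(-4104 / 2257)
  = (410 / 2257)    [-4104 ≡ 410 mod 2257]
  = (205 / 2257)    [2257 ≡ 1 mod 8 ⇒ (2 / 2257) = +1]
  = (2257 / 205)    [QR: 205 ≡ 1 mod 4, sign kept]
  = (2 / 205)    [2257 ≡ 2 mod 205]
  = -(1 / 205)    [205 ≡ 5 mod 8 ⇒ (2 / 205) = -1]
  = -1    [(1 / 205) = 1]

-1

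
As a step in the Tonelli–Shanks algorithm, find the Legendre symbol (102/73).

-1

(102/73)
  = (29/73)    [102 ≡ 29 mod 73]
  = (73/29)    [QR: 29 ≡ 1 mod 4, sign kept]
  = (15/29)    [73 ≡ 15 mod 29]
  = (29/15)    [QR: 29 ≡ 1 mod 4, sign kept]
  = (14/15)    [29 ≡ 14 mod 15]
  = (7/15)    [15 ≡ 7 mod 8 ⇒ (2/15) = +1]
  = -(15/7)    [QR: both ≡ 3 mod 4, sign flips]
  = -(1/7)    [15 ≡ 1 mod 7]
  = -1    [(1/7) = 1]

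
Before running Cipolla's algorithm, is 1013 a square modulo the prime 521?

yes

(1013/521)
  = (492/521)    [1013 ≡ 492 mod 521]
  = (123/521)    [521 ≡ 1 mod 8 ⇒ (2/521)^2 = +1]
  = (521/123)    [QR: 521 ≡ 1 mod 4, sign kept]
  = (29/123)    [521 ≡ 29 mod 123]
  = (123/29)    [QR: 29 ≡ 1 mod 4, sign kept]
  = (7/29)    [123 ≡ 7 mod 29]
  = (29/7)    [QR: 29 ≡ 1 mod 4, sign kept]
  = (1/7)    [29 ≡ 1 mod 7]
  = 1    [(1/7) = 1]
(1013/521) = 1, and 521 is prime, so 1013 is a quadratic residue mod 521.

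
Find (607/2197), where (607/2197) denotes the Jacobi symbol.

(607/2197)
  = (2197/607)    [QR: 2197 ≡ 1 mod 4, sign kept]
  = (376/607)    [2197 ≡ 376 mod 607]
  = (47/607)    [607 ≡ 7 mod 8 ⇒ (2/607)^3 = +1]
  = -(607/47)    [QR: both ≡ 3 mod 4, sign flips]
  = -(43/47)    [607 ≡ 43 mod 47]
  = (47/43)    [QR: both ≡ 3 mod 4, sign flips]
  = (4/43)    [47 ≡ 4 mod 43]
  = (1/43)    [43 ≡ 3 mod 8 ⇒ (2/43)^2 = +1]
  = 1    [(1/43) = 1]

1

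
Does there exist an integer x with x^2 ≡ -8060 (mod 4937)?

no

Reduce the numerator: -8060 ≡ 1814 (mod 4937), so (-8060/4937) = (1814/4937).
Factor out 2: 1814 = 2·907. Since 4937 ≡ 1 (mod 8), (2/4937) = +1. Now have (907/4937).
4937 ≡ 1 (mod 4), so quadratic reciprocity gives (907/4937) = (4937/907). Reduce: 4937 ≡ 402 (mod 907). Now have (402/907).
Factor out 2: 402 = 2·201. Since 907 ≡ 3 (mod 8), (2/907) = -1. Now have -(201/907).
201 ≡ 1 (mod 4), so quadratic reciprocity gives (201/907) = (907/201). Reduce: 907 ≡ 103 (mod 201). Now have -(103/201).
201 ≡ 1 (mod 4), so quadratic reciprocity gives (103/201) = (201/103). Reduce: 201 ≡ 98 (mod 103). Now have -(98/103).
Factor out 2: 98 = 2·49. Since 103 ≡ 7 (mod 8), (2/103) = +1. Now have -(49/103).
49 ≡ 1 (mod 4), so quadratic reciprocity gives (49/103) = (103/49). Reduce: 103 ≡ 5 (mod 49). Now have -(5/49).
5 ≡ 1 (mod 4), so quadratic reciprocity gives (5/49) = (49/5). Reduce: 49 ≡ 4 (mod 5). Now have -(4/5).
Factor out 2: 4 = 2^2. Since 5 ≡ 5 (mod 8), (2/5) = -1, and (2/5)^2 = +1. Now have -(1/5).
(1/5) = 1. Collecting the sign factors: -1.
The Legendre symbol is -1, so x^2 ≡ -8060 (mod 4937) has no solution.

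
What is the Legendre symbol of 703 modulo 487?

-1

Reduce the numerator: 703 ≡ 216 (mod 487), so (703/487) = (216/487).
Factor out 2: 216 = 2^3·27. Since 487 ≡ 7 (mod 8), (2/487) = +1, and (2/487)^3 = +1. Now have (27/487).
Both 27 ≡ 3 and 487 ≡ 3 (mod 4), so reciprocity gives (27/487) = -(487/27). Reduce: 487 ≡ 1 (mod 27). Now have -(1/27).
(1/27) = 1. Collecting the sign factors: -1.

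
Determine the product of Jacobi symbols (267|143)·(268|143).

By multiplicativity, (267·268|143) = (267|143)·(268|143).
First factor (267|143):
Reduce the numerator: 267 ≡ 124 (mod 143), so (267|143) = (124|143).
Factor out 2: 124 = 2^2·31. Since 143 ≡ 7 (mod 8), (2|143) = +1, and (2|143)^2 = +1. Now have (31|143).
Both 31 ≡ 3 and 143 ≡ 3 (mod 4), so reciprocity gives (31|143) = -(143|31). Reduce: 143 ≡ 19 (mod 31). Now have -(19|31).
Both 19 ≡ 3 and 31 ≡ 3 (mod 4), so reciprocity gives (19|31) = -(31|19). Reduce: 31 ≡ 12 (mod 19). Now have (12|19).
Factor out 2: 12 = 2^2·3. Since 19 ≡ 3 (mod 8), (2|19) = -1, and (2|19)^2 = +1. Now have (3|19).
Both 3 ≡ 3 and 19 ≡ 3 (mod 4), so reciprocity gives (3|19) = -(19|3). Reduce: 19 ≡ 1 (mod 3). Now have -(1|3).
(1|3) = 1. Collecting the sign factors: -1.
Second factor (268|143):
Reduce the numerator: 268 ≡ 125 (mod 143), so (268|143) = (125|143).
125 ≡ 1 (mod 4), so quadratic reciprocity gives (125|143) = (143|125). Reduce: 143 ≡ 18 (mod 125). Now have (18|125).
Factor out 2: 18 = 2·9. Since 125 ≡ 5 (mod 8), (2|125) = -1. Now have -(9|125).
9 ≡ 1 (mod 4), so quadratic reciprocity gives (9|125) = (125|9). Reduce: 125 ≡ 8 (mod 9). Now have -(8|9).
Factor out 2: 8 = 2^3. Since 9 ≡ 1 (mod 8), (2|9) = +1, and (2|9)^3 = +1. Now have -(1|9).
(1|9) = 1. Collecting the sign factors: -1.
Product: (-1)·(-1) = 1.

1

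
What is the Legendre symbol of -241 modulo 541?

1

(-241|541)
  = (300|541)    [-241 ≡ 300 mod 541]
  = (75|541)    [541 ≡ 5 mod 8 ⇒ (2|541)^2 = +1]
  = (541|75)    [QR: 541 ≡ 1 mod 4, sign kept]
  = (16|75)    [541 ≡ 16 mod 75]
  = (1|75)    [75 ≡ 3 mod 8 ⇒ (2|75)^4 = +1]
  = 1    [(1|75) = 1]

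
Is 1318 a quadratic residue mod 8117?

no

Factor out 2: 1318 = 2·659. Since 8117 ≡ 5 (mod 8), (2/8117) = -1. Now have -(659/8117).
8117 ≡ 1 (mod 4), so quadratic reciprocity gives (659/8117) = (8117/659). Reduce: 8117 ≡ 209 (mod 659). Now have -(209/659).
209 ≡ 1 (mod 4), so quadratic reciprocity gives (209/659) = (659/209). Reduce: 659 ≡ 32 (mod 209). Now have -(32/209).
Factor out 2: 32 = 2^5. Since 209 ≡ 1 (mod 8), (2/209) = +1, and (2/209)^5 = +1. Now have -(1/209).
(1/209) = 1. Collecting the sign factors: -1.
(1318/8117) = -1, and 8117 is prime, so 1318 is not a quadratic residue mod 8117.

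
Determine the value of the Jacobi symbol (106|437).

-1

Factor out 2: 106 = 2·53. Since 437 ≡ 5 (mod 8), (2|437) = -1. Now have -(53|437).
53 ≡ 1 (mod 4), so quadratic reciprocity gives (53|437) = (437|53). Reduce: 437 ≡ 13 (mod 53). Now have -(13|53).
13 ≡ 1 (mod 4), so quadratic reciprocity gives (13|53) = (53|13). Reduce: 53 ≡ 1 (mod 13). Now have -(1|13).
(1|13) = 1. Collecting the sign factors: -1.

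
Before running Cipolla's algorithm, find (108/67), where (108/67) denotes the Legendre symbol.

(108/67)
  = (41/67)    [108 ≡ 41 mod 67]
  = (67/41)    [QR: 41 ≡ 1 mod 4, sign kept]
  = (26/41)    [67 ≡ 26 mod 41]
  = (13/41)    [41 ≡ 1 mod 8 ⇒ (2/41) = +1]
  = (41/13)    [QR: 13 ≡ 1 mod 4, sign kept]
  = (2/13)    [41 ≡ 2 mod 13]
  = -(1/13)    [13 ≡ 5 mod 8 ⇒ (2/13) = -1]
  = -1    [(1/13) = 1]

-1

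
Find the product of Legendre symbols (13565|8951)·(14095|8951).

By multiplicativity, (13565·14095|8951) = (13565|8951)·(14095|8951).
First factor (13565|8951):
(13565|8951)
  = (4614|8951)    [13565 ≡ 4614 mod 8951]
  = (2307|8951)    [8951 ≡ 7 mod 8 ⇒ (2|8951) = +1]
  = -(8951|2307)    [QR: both ≡ 3 mod 4, sign flips]
  = -(2030|2307)    [8951 ≡ 2030 mod 2307]
  = (1015|2307)    [2307 ≡ 3 mod 8 ⇒ (2|2307) = -1]
  = -(2307|1015)    [QR: both ≡ 3 mod 4, sign flips]
  = -(277|1015)    [2307 ≡ 277 mod 1015]
  = -(1015|277)    [QR: 277 ≡ 1 mod 4, sign kept]
  = -(184|277)    [1015 ≡ 184 mod 277]
  = (23|277)    [277 ≡ 5 mod 8 ⇒ (2|277)^3 = -1]
  = (277|23)    [QR: 277 ≡ 1 mod 4, sign kept]
  = (1|23)    [277 ≡ 1 mod 23]
  = 1    [(1|23) = 1]
Second factor (14095|8951):
(14095|8951)
  = (5144|8951)    [14095 ≡ 5144 mod 8951]
  = (643|8951)    [8951 ≡ 7 mod 8 ⇒ (2|8951)^3 = +1]
  = -(8951|643)    [QR: both ≡ 3 mod 4, sign flips]
  = -(592|643)    [8951 ≡ 592 mod 643]
  = -(37|643)    [643 ≡ 3 mod 8 ⇒ (2|643)^4 = +1]
  = -(643|37)    [QR: 37 ≡ 1 mod 4, sign kept]
  = -(14|37)    [643 ≡ 14 mod 37]
  = (7|37)    [37 ≡ 5 mod 8 ⇒ (2|37) = -1]
  = (37|7)    [QR: 37 ≡ 1 mod 4, sign kept]
  = (2|7)    [37 ≡ 2 mod 7]
  = (1|7)    [7 ≡ 7 mod 8 ⇒ (2|7) = +1]
  = 1    [(1|7) = 1]
Product: (1)·(1) = 1.

1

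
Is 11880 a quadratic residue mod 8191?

Reduce the numerator: 11880 ≡ 3689 (mod 8191), so (11880|8191) = (3689|8191).
3689 ≡ 1 (mod 4), so quadratic reciprocity gives (3689|8191) = (8191|3689). Reduce: 8191 ≡ 813 (mod 3689). Now have (813|3689).
813 ≡ 1 (mod 4), so quadratic reciprocity gives (813|3689) = (3689|813). Reduce: 3689 ≡ 437 (mod 813). Now have (437|813).
437 ≡ 1 (mod 4), so quadratic reciprocity gives (437|813) = (813|437). Reduce: 813 ≡ 376 (mod 437). Now have (376|437).
Factor out 2: 376 = 2^3·47. Since 437 ≡ 5 (mod 8), (2|437) = -1, and (2|437)^3 = -1. Now have -(47|437).
437 ≡ 1 (mod 4), so quadratic reciprocity gives (47|437) = (437|47). Reduce: 437 ≡ 14 (mod 47). Now have -(14|47).
Factor out 2: 14 = 2·7. Since 47 ≡ 7 (mod 8), (2|47) = +1. Now have -(7|47).
Both 7 ≡ 3 and 47 ≡ 3 (mod 4), so reciprocity gives (7|47) = -(47|7). Reduce: 47 ≡ 5 (mod 7). Now have (5|7).
5 ≡ 1 (mod 4), so quadratic reciprocity gives (5|7) = (7|5). Reduce: 7 ≡ 2 (mod 5). Now have (2|5).
Factor out 2: 2 = 2. Since 5 ≡ 5 (mod 8), (2|5) = -1. Now have -(1|5).
(1|5) = 1. Collecting the sign factors: -1.
(11880|8191) = -1, and 8191 is prime, so 11880 is not a quadratic residue mod 8191.

no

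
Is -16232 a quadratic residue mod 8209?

(-16232|8209)
  = (16232|8209)    [8209 ≡ 1 mod 4 ⇒ (-1|8209) = +1]
  = (8023|8209)    [16232 ≡ 8023 mod 8209]
  = (8209|8023)    [QR: 8209 ≡ 1 mod 4, sign kept]
  = (186|8023)    [8209 ≡ 186 mod 8023]
  = (93|8023)    [8023 ≡ 7 mod 8 ⇒ (2|8023) = +1]
  = (8023|93)    [QR: 93 ≡ 1 mod 4, sign kept]
  = (25|93)    [8023 ≡ 25 mod 93]
  = (93|25)    [QR: 25 ≡ 1 mod 4, sign kept]
  = (18|25)    [93 ≡ 18 mod 25]
  = (9|25)    [25 ≡ 1 mod 8 ⇒ (2|25) = +1]
  = (25|9)    [QR: 9 ≡ 1 mod 4, sign kept]
  = (7|9)    [25 ≡ 7 mod 9]
  = (9|7)    [QR: 9 ≡ 1 mod 4, sign kept]
  = (2|7)    [9 ≡ 2 mod 7]
  = (1|7)    [7 ≡ 7 mod 8 ⇒ (2|7) = +1]
  = 1    [(1|7) = 1]
The Legendre symbol is 1, so x^2 ≡ -16232 (mod 8209) has solution.

yes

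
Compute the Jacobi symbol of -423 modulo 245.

-1

(-423 / 245)
  = (423 / 245)    [245 ≡ 1 mod 4 ⇒ (-1 / 245) = +1]
  = (178 / 245)    [423 ≡ 178 mod 245]
  = -(89 / 245)    [245 ≡ 5 mod 8 ⇒ (2 / 245) = -1]
  = -(245 / 89)    [QR: 89 ≡ 1 mod 4, sign kept]
  = -(67 / 89)    [245 ≡ 67 mod 89]
  = -(89 / 67)    [QR: 89 ≡ 1 mod 4, sign kept]
  = -(22 / 67)    [89 ≡ 22 mod 67]
  = (11 / 67)    [67 ≡ 3 mod 8 ⇒ (2 / 67) = -1]
  = -(67 / 11)    [QR: both ≡ 3 mod 4, sign flips]
  = -(1 / 11)    [67 ≡ 1 mod 11]
  = -1    [(1 / 11) = 1]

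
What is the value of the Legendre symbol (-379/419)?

Reduce the numerator: -379 ≡ 40 (mod 419), so (-379/419) = (40/419).
Factor out 2: 40 = 2^3·5. Since 419 ≡ 3 (mod 8), (2/419) = -1, and (2/419)^3 = -1. Now have -(5/419).
5 ≡ 1 (mod 4), so quadratic reciprocity gives (5/419) = (419/5). Reduce: 419 ≡ 4 (mod 5). Now have -(4/5).
Factor out 2: 4 = 2^2. Since 5 ≡ 5 (mod 8), (2/5) = -1, and (2/5)^2 = +1. Now have -(1/5).
(1/5) = 1. Collecting the sign factors: -1.

-1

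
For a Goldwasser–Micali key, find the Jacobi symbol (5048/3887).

(5048/3887)
  = (1161/3887)    [5048 ≡ 1161 mod 3887]
  = (3887/1161)    [QR: 1161 ≡ 1 mod 4, sign kept]
  = (404/1161)    [3887 ≡ 404 mod 1161]
  = (101/1161)    [1161 ≡ 1 mod 8 ⇒ (2/1161)^2 = +1]
  = (1161/101)    [QR: 101 ≡ 1 mod 4, sign kept]
  = (50/101)    [1161 ≡ 50 mod 101]
  = -(25/101)    [101 ≡ 5 mod 8 ⇒ (2/101) = -1]
  = -(101/25)    [QR: 25 ≡ 1 mod 4, sign kept]
  = -(1/25)    [101 ≡ 1 mod 25]
  = -1    [(1/25) = 1]

-1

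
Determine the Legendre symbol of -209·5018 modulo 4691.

By multiplicativity, (-209·5018|4691) = (-209|4691)·(5018|4691).
First factor (-209|4691):
Reduce the numerator: -209 ≡ 4482 (mod 4691), so (-209|4691) = (4482|4691).
Factor out 2: 4482 = 2·2241. Since 4691 ≡ 3 (mod 8), (2|4691) = -1. Now have -(2241|4691).
2241 ≡ 1 (mod 4), so quadratic reciprocity gives (2241|4691) = (4691|2241). Reduce: 4691 ≡ 209 (mod 2241). Now have -(209|2241).
209 ≡ 1 (mod 4), so quadratic reciprocity gives (209|2241) = (2241|209). Reduce: 2241 ≡ 151 (mod 209). Now have -(151|209).
209 ≡ 1 (mod 4), so quadratic reciprocity gives (151|209) = (209|151). Reduce: 209 ≡ 58 (mod 151). Now have -(58|151).
Factor out 2: 58 = 2·29. Since 151 ≡ 7 (mod 8), (2|151) = +1. Now have -(29|151).
29 ≡ 1 (mod 4), so quadratic reciprocity gives (29|151) = (151|29). Reduce: 151 ≡ 6 (mod 29). Now have -(6|29).
Factor out 2: 6 = 2·3. Since 29 ≡ 5 (mod 8), (2|29) = -1. Now have (3|29).
29 ≡ 1 (mod 4), so quadratic reciprocity gives (3|29) = (29|3). Reduce: 29 ≡ 2 (mod 3). Now have (2|3).
Factor out 2: 2 = 2. Since 3 ≡ 3 (mod 8), (2|3) = -1. Now have -(1|3).
(1|3) = 1. Collecting the sign factors: -1.
Second factor (5018|4691):
Reduce the numerator: 5018 ≡ 327 (mod 4691), so (5018|4691) = (327|4691).
Both 327 ≡ 3 and 4691 ≡ 3 (mod 4), so reciprocity gives (327|4691) = -(4691|327). Reduce: 4691 ≡ 113 (mod 327). Now have -(113|327).
113 ≡ 1 (mod 4), so quadratic reciprocity gives (113|327) = (327|113). Reduce: 327 ≡ 101 (mod 113). Now have -(101|113).
101 ≡ 1 (mod 4), so quadratic reciprocity gives (101|113) = (113|101). Reduce: 113 ≡ 12 (mod 101). Now have -(12|101).
Factor out 2: 12 = 2^2·3. Since 101 ≡ 5 (mod 8), (2|101) = -1, and (2|101)^2 = +1. Now have -(3|101).
101 ≡ 1 (mod 4), so quadratic reciprocity gives (3|101) = (101|3). Reduce: 101 ≡ 2 (mod 3). Now have -(2|3).
Factor out 2: 2 = 2. Since 3 ≡ 3 (mod 8), (2|3) = -1. Now have (1|3).
(1|3) = 1. Collecting the sign factors: 1.
Product: (-1)·(1) = -1.

-1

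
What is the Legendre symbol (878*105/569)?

-1

By multiplicativity, (878·105/569) = (878/569)·(105/569).
First factor (878/569):
Reduce the numerator: 878 ≡ 309 (mod 569), so (878/569) = (309/569).
309 ≡ 1 (mod 4), so quadratic reciprocity gives (309/569) = (569/309). Reduce: 569 ≡ 260 (mod 309). Now have (260/309).
Factor out 2: 260 = 2^2·65. Since 309 ≡ 5 (mod 8), (2/309) = -1, and (2/309)^2 = +1. Now have (65/309).
65 ≡ 1 (mod 4), so quadratic reciprocity gives (65/309) = (309/65). Reduce: 309 ≡ 49 (mod 65). Now have (49/65).
49 ≡ 1 (mod 4), so quadratic reciprocity gives (49/65) = (65/49). Reduce: 65 ≡ 16 (mod 49). Now have (16/49).
Factor out 2: 16 = 2^4. Since 49 ≡ 1 (mod 8), (2/49) = +1, and (2/49)^4 = +1. Now have (1/49).
(1/49) = 1. Collecting the sign factors: 1.
Second factor (105/569):
105 ≡ 1 (mod 4), so quadratic reciprocity gives (105/569) = (569/105). Reduce: 569 ≡ 44 (mod 105). Now have (44/105).
Factor out 2: 44 = 2^2·11. Since 105 ≡ 1 (mod 8), (2/105) = +1, and (2/105)^2 = +1. Now have (11/105).
105 ≡ 1 (mod 4), so quadratic reciprocity gives (11/105) = (105/11). Reduce: 105 ≡ 6 (mod 11). Now have (6/11).
Factor out 2: 6 = 2·3. Since 11 ≡ 3 (mod 8), (2/11) = -1. Now have -(3/11).
Both 3 ≡ 3 and 11 ≡ 3 (mod 4), so reciprocity gives (3/11) = -(11/3). Reduce: 11 ≡ 2 (mod 3). Now have (2/3).
Factor out 2: 2 = 2. Since 3 ≡ 3 (mod 8), (2/3) = -1. Now have -(1/3).
(1/3) = 1. Collecting the sign factors: -1.
Product: (1)·(-1) = -1.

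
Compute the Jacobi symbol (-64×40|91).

By multiplicativity, (-64·40|91) = (-64|91)·(40|91).
First factor (-64|91):
(-64|91)
  = -(64|91)    [91 ≡ 3 mod 4 ⇒ (-1|91) = -1]
  = -(1|91)    [91 ≡ 3 mod 8 ⇒ (2|91)^6 = +1]
  = -1    [(1|91) = 1]
Second factor (40|91):
(40|91)
  = -(5|91)    [91 ≡ 3 mod 8 ⇒ (2|91)^3 = -1]
  = -(91|5)    [QR: 5 ≡ 1 mod 4, sign kept]
  = -(1|5)    [91 ≡ 1 mod 5]
  = -1    [(1|5) = 1]
Product: (-1)·(-1) = 1.

1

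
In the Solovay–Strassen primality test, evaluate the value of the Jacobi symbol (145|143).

(145|143)
  = (2|143)    [145 ≡ 2 mod 143]
  = (1|143)    [143 ≡ 7 mod 8 ⇒ (2|143) = +1]
  = 1    [(1|143) = 1]

1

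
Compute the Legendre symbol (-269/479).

1

Reduce the numerator: -269 ≡ 210 (mod 479), so (-269/479) = (210/479).
Factor out 2: 210 = 2·105. Since 479 ≡ 7 (mod 8), (2/479) = +1. Now have (105/479).
105 ≡ 1 (mod 4), so quadratic reciprocity gives (105/479) = (479/105). Reduce: 479 ≡ 59 (mod 105). Now have (59/105).
105 ≡ 1 (mod 4), so quadratic reciprocity gives (59/105) = (105/59). Reduce: 105 ≡ 46 (mod 59). Now have (46/59).
Factor out 2: 46 = 2·23. Since 59 ≡ 3 (mod 8), (2/59) = -1. Now have -(23/59).
Both 23 ≡ 3 and 59 ≡ 3 (mod 4), so reciprocity gives (23/59) = -(59/23). Reduce: 59 ≡ 13 (mod 23). Now have (13/23).
13 ≡ 1 (mod 4), so quadratic reciprocity gives (13/23) = (23/13). Reduce: 23 ≡ 10 (mod 13). Now have (10/13).
Factor out 2: 10 = 2·5. Since 13 ≡ 5 (mod 8), (2/13) = -1. Now have -(5/13).
5 ≡ 1 (mod 4), so quadratic reciprocity gives (5/13) = (13/5). Reduce: 13 ≡ 3 (mod 5). Now have -(3/5).
5 ≡ 1 (mod 4), so quadratic reciprocity gives (3/5) = (5/3). Reduce: 5 ≡ 2 (mod 3). Now have -(2/3).
Factor out 2: 2 = 2. Since 3 ≡ 3 (mod 8), (2/3) = -1. Now have (1/3).
(1/3) = 1. Collecting the sign factors: 1.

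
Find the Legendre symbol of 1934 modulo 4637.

1

Factor out 2: 1934 = 2·967. Since 4637 ≡ 5 (mod 8), (2|4637) = -1. Now have -(967|4637).
4637 ≡ 1 (mod 4), so quadratic reciprocity gives (967|4637) = (4637|967). Reduce: 4637 ≡ 769 (mod 967). Now have -(769|967).
769 ≡ 1 (mod 4), so quadratic reciprocity gives (769|967) = (967|769). Reduce: 967 ≡ 198 (mod 769). Now have -(198|769).
Factor out 2: 198 = 2·99. Since 769 ≡ 1 (mod 8), (2|769) = +1. Now have -(99|769).
769 ≡ 1 (mod 4), so quadratic reciprocity gives (99|769) = (769|99). Reduce: 769 ≡ 76 (mod 99). Now have -(76|99).
Factor out 2: 76 = 2^2·19. Since 99 ≡ 3 (mod 8), (2|99) = -1, and (2|99)^2 = +1. Now have -(19|99).
Both 19 ≡ 3 and 99 ≡ 3 (mod 4), so reciprocity gives (19|99) = -(99|19). Reduce: 99 ≡ 4 (mod 19). Now have (4|19).
Factor out 2: 4 = 2^2. Since 19 ≡ 3 (mod 8), (2|19) = -1, and (2|19)^2 = +1. Now have (1|19).
(1|19) = 1. Collecting the sign factors: 1.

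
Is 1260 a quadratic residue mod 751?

no

(1260/751)
  = (509/751)    [1260 ≡ 509 mod 751]
  = (751/509)    [QR: 509 ≡ 1 mod 4, sign kept]
  = (242/509)    [751 ≡ 242 mod 509]
  = -(121/509)    [509 ≡ 5 mod 8 ⇒ (2/509) = -1]
  = -(509/121)    [QR: 121 ≡ 1 mod 4, sign kept]
  = -(25/121)    [509 ≡ 25 mod 121]
  = -(121/25)    [QR: 25 ≡ 1 mod 4, sign kept]
  = -(21/25)    [121 ≡ 21 mod 25]
  = -(25/21)    [QR: 21 ≡ 1 mod 4, sign kept]
  = -(4/21)    [25 ≡ 4 mod 21]
  = -(1/21)    [21 ≡ 5 mod 8 ⇒ (2/21)^2 = +1]
  = -1    [(1/21) = 1]
The Legendre symbol is -1, so x^2 ≡ 1260 (mod 751) has no solution.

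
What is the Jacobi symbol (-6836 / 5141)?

(-6836 / 5141)
  = (6836 / 5141)    [5141 ≡ 1 mod 4 ⇒ (-1 / 5141) = +1]
  = (1695 / 5141)    [6836 ≡ 1695 mod 5141]
  = (5141 / 1695)    [QR: 5141 ≡ 1 mod 4, sign kept]
  = (56 / 1695)    [5141 ≡ 56 mod 1695]
  = (7 / 1695)    [1695 ≡ 7 mod 8 ⇒ (2 / 1695)^3 = +1]
  = -(1695 / 7)    [QR: both ≡ 3 mod 4, sign flips]
  = -(1 / 7)    [1695 ≡ 1 mod 7]
  = -1    [(1 / 7) = 1]

-1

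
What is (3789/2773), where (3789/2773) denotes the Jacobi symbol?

1

Reduce the numerator: 3789 ≡ 1016 (mod 2773), so (3789/2773) = (1016/2773).
Factor out 2: 1016 = 2^3·127. Since 2773 ≡ 5 (mod 8), (2/2773) = -1, and (2/2773)^3 = -1. Now have -(127/2773).
2773 ≡ 1 (mod 4), so quadratic reciprocity gives (127/2773) = (2773/127). Reduce: 2773 ≡ 106 (mod 127). Now have -(106/127).
Factor out 2: 106 = 2·53. Since 127 ≡ 7 (mod 8), (2/127) = +1. Now have -(53/127).
53 ≡ 1 (mod 4), so quadratic reciprocity gives (53/127) = (127/53). Reduce: 127 ≡ 21 (mod 53). Now have -(21/53).
21 ≡ 1 (mod 4), so quadratic reciprocity gives (21/53) = (53/21). Reduce: 53 ≡ 11 (mod 21). Now have -(11/21).
21 ≡ 1 (mod 4), so quadratic reciprocity gives (11/21) = (21/11). Reduce: 21 ≡ 10 (mod 11). Now have -(10/11).
Factor out 2: 10 = 2·5. Since 11 ≡ 3 (mod 8), (2/11) = -1. Now have (5/11).
5 ≡ 1 (mod 4), so quadratic reciprocity gives (5/11) = (11/5). Reduce: 11 ≡ 1 (mod 5). Now have (1/5).
(1/5) = 1. Collecting the sign factors: 1.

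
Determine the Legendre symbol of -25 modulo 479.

-1

(-25|479)
  = (454|479)    [-25 ≡ 454 mod 479]
  = (227|479)    [479 ≡ 7 mod 8 ⇒ (2|479) = +1]
  = -(479|227)    [QR: both ≡ 3 mod 4, sign flips]
  = -(25|227)    [479 ≡ 25 mod 227]
  = -(227|25)    [QR: 25 ≡ 1 mod 4, sign kept]
  = -(2|25)    [227 ≡ 2 mod 25]
  = -(1|25)    [25 ≡ 1 mod 8 ⇒ (2|25) = +1]
  = -1    [(1|25) = 1]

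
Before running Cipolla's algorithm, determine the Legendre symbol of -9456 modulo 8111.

Reduce the numerator: -9456 ≡ 6766 (mod 8111), so (-9456/8111) = (6766/8111).
Factor out 2: 6766 = 2·3383. Since 8111 ≡ 7 (mod 8), (2/8111) = +1. Now have (3383/8111).
Both 3383 ≡ 3 and 8111 ≡ 3 (mod 4), so reciprocity gives (3383/8111) = -(8111/3383). Reduce: 8111 ≡ 1345 (mod 3383). Now have -(1345/3383).
1345 ≡ 1 (mod 4), so quadratic reciprocity gives (1345/3383) = (3383/1345). Reduce: 3383 ≡ 693 (mod 1345). Now have -(693/1345).
693 ≡ 1 (mod 4), so quadratic reciprocity gives (693/1345) = (1345/693). Reduce: 1345 ≡ 652 (mod 693). Now have -(652/693).
Factor out 2: 652 = 2^2·163. Since 693 ≡ 5 (mod 8), (2/693) = -1, and (2/693)^2 = +1. Now have -(163/693).
693 ≡ 1 (mod 4), so quadratic reciprocity gives (163/693) = (693/163). Reduce: 693 ≡ 41 (mod 163). Now have -(41/163).
41 ≡ 1 (mod 4), so quadratic reciprocity gives (41/163) = (163/41). Reduce: 163 ≡ 40 (mod 41). Now have -(40/41).
Factor out 2: 40 = 2^3·5. Since 41 ≡ 1 (mod 8), (2/41) = +1, and (2/41)^3 = +1. Now have -(5/41).
5 ≡ 1 (mod 4), so quadratic reciprocity gives (5/41) = (41/5). Reduce: 41 ≡ 1 (mod 5). Now have -(1/5).
(1/5) = 1. Collecting the sign factors: -1.

-1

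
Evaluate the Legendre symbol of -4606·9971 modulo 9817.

1

By multiplicativity, (-4606·9971 / 9817) = (-4606 / 9817)·(9971 / 9817).
First factor (-4606 / 9817):
(-4606 / 9817)
  = (5211 / 9817)    [-4606 ≡ 5211 mod 9817]
  = (9817 / 5211)    [QR: 9817 ≡ 1 mod 4, sign kept]
  = (4606 / 5211)    [9817 ≡ 4606 mod 5211]
  = -(2303 / 5211)    [5211 ≡ 3 mod 8 ⇒ (2 / 5211) = -1]
  = (5211 / 2303)    [QR: both ≡ 3 mod 4, sign flips]
  = (605 / 2303)    [5211 ≡ 605 mod 2303]
  = (2303 / 605)    [QR: 605 ≡ 1 mod 4, sign kept]
  = (488 / 605)    [2303 ≡ 488 mod 605]
  = -(61 / 605)    [605 ≡ 5 mod 8 ⇒ (2 / 605)^3 = -1]
  = -(605 / 61)    [QR: 61 ≡ 1 mod 4, sign kept]
  = -(56 / 61)    [605 ≡ 56 mod 61]
  = (7 / 61)    [61 ≡ 5 mod 8 ⇒ (2 / 61)^3 = -1]
  = (61 / 7)    [QR: 61 ≡ 1 mod 4, sign kept]
  = (5 / 7)    [61 ≡ 5 mod 7]
  = (7 / 5)    [QR: 5 ≡ 1 mod 4, sign kept]
  = (2 / 5)    [7 ≡ 2 mod 5]
  = -(1 / 5)    [5 ≡ 5 mod 8 ⇒ (2 / 5) = -1]
  = -1    [(1 / 5) = 1]
Second factor (9971 / 9817):
(9971 / 9817)
  = (154 / 9817)    [9971 ≡ 154 mod 9817]
  = (77 / 9817)    [9817 ≡ 1 mod 8 ⇒ (2 / 9817) = +1]
  = (9817 / 77)    [QR: 77 ≡ 1 mod 4, sign kept]
  = (38 / 77)    [9817 ≡ 38 mod 77]
  = -(19 / 77)    [77 ≡ 5 mod 8 ⇒ (2 / 77) = -1]
  = -(77 / 19)    [QR: 77 ≡ 1 mod 4, sign kept]
  = -(1 / 19)    [77 ≡ 1 mod 19]
  = -1    [(1 / 19) = 1]
Product: (-1)·(-1) = 1.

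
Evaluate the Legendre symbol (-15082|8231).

Reduce the numerator: -15082 ≡ 1380 (mod 8231), so (-15082|8231) = (1380|8231).
Factor out 2: 1380 = 2^2·345. Since 8231 ≡ 7 (mod 8), (2|8231) = +1, and (2|8231)^2 = +1. Now have (345|8231).
345 ≡ 1 (mod 4), so quadratic reciprocity gives (345|8231) = (8231|345). Reduce: 8231 ≡ 296 (mod 345). Now have (296|345).
Factor out 2: 296 = 2^3·37. Since 345 ≡ 1 (mod 8), (2|345) = +1, and (2|345)^3 = +1. Now have (37|345).
37 ≡ 1 (mod 4), so quadratic reciprocity gives (37|345) = (345|37). Reduce: 345 ≡ 12 (mod 37). Now have (12|37).
Factor out 2: 12 = 2^2·3. Since 37 ≡ 5 (mod 8), (2|37) = -1, and (2|37)^2 = +1. Now have (3|37).
37 ≡ 1 (mod 4), so quadratic reciprocity gives (3|37) = (37|3). Reduce: 37 ≡ 1 (mod 3). Now have (1|3).
(1|3) = 1. Collecting the sign factors: 1.

1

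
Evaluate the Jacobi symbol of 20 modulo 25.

0

(20 / 25)
  = (5 / 25)    [25 ≡ 1 mod 8 ⇒ (2 / 25)^2 = +1]
  = (25 / 5)    [QR: 5 ≡ 1 mod 4, sign kept]
  = (0 / 5)    [25 ≡ 0 mod 5]
  = 0    [numerator 0, gcd > 1]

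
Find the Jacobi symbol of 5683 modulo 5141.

1

Reduce the numerator: 5683 ≡ 542 (mod 5141), so (5683 / 5141) = (542 / 5141).
Factor out 2: 542 = 2·271. Since 5141 ≡ 5 (mod 8), (2 / 5141) = -1. Now have -(271 / 5141).
5141 ≡ 1 (mod 4), so quadratic reciprocity gives (271 / 5141) = (5141 / 271). Reduce: 5141 ≡ 263 (mod 271). Now have -(263 / 271).
Both 263 ≡ 3 and 271 ≡ 3 (mod 4), so reciprocity gives (263 / 271) = -(271 / 263). Reduce: 271 ≡ 8 (mod 263). Now have (8 / 263).
Factor out 2: 8 = 2^3. Since 263 ≡ 7 (mod 8), (2 / 263) = +1, and (2 / 263)^3 = +1. Now have (1 / 263).
(1 / 263) = 1. Collecting the sign factors: 1.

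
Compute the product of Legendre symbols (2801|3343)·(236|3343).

By multiplicativity, (2801·236|3343) = (2801|3343)·(236|3343).
First factor (2801|3343):
(2801|3343)
  = (3343|2801)    [QR: 2801 ≡ 1 mod 4, sign kept]
  = (542|2801)    [3343 ≡ 542 mod 2801]
  = (271|2801)    [2801 ≡ 1 mod 8 ⇒ (2|2801) = +1]
  = (2801|271)    [QR: 2801 ≡ 1 mod 4, sign kept]
  = (91|271)    [2801 ≡ 91 mod 271]
  = -(271|91)    [QR: both ≡ 3 mod 4, sign flips]
  = -(89|91)    [271 ≡ 89 mod 91]
  = -(91|89)    [QR: 89 ≡ 1 mod 4, sign kept]
  = -(2|89)    [91 ≡ 2 mod 89]
  = -(1|89)    [89 ≡ 1 mod 8 ⇒ (2|89) = +1]
  = -1    [(1|89) = 1]
Second factor (236|3343):
(236|3343)
  = (59|3343)    [3343 ≡ 7 mod 8 ⇒ (2|3343)^2 = +1]
  = -(3343|59)    [QR: both ≡ 3 mod 4, sign flips]
  = -(39|59)    [3343 ≡ 39 mod 59]
  = (59|39)    [QR: both ≡ 3 mod 4, sign flips]
  = (20|39)    [59 ≡ 20 mod 39]
  = (5|39)    [39 ≡ 7 mod 8 ⇒ (2|39)^2 = +1]
  = (39|5)    [QR: 5 ≡ 1 mod 4, sign kept]
  = (4|5)    [39 ≡ 4 mod 5]
  = (1|5)    [5 ≡ 5 mod 8 ⇒ (2|5)^2 = +1]
  = 1    [(1|5) = 1]
Product: (-1)·(1) = -1.

-1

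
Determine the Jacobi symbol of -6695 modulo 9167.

0

Pull out -1: (-6695 / 9167) = (-1 / 9167)·(6695 / 9167). Since 9167 ≡ 3 (mod 4), (-1 / 9167) = -1. Now have -(6695 / 9167).
Both 6695 ≡ 3 and 9167 ≡ 3 (mod 4), so reciprocity gives (6695 / 9167) = -(9167 / 6695). Reduce: 9167 ≡ 2472 (mod 6695). Now have (2472 / 6695).
Factor out 2: 2472 = 2^3·309. Since 6695 ≡ 7 (mod 8), (2 / 6695) = +1, and (2 / 6695)^3 = +1. Now have (309 / 6695).
309 ≡ 1 (mod 4), so quadratic reciprocity gives (309 / 6695) = (6695 / 309). Reduce: 6695 ≡ 206 (mod 309). Now have (206 / 309).
Factor out 2: 206 = 2·103. Since 309 ≡ 5 (mod 8), (2 / 309) = -1. Now have -(103 / 309).
309 ≡ 1 (mod 4), so quadratic reciprocity gives (103 / 309) = (309 / 103). Reduce: 309 ≡ 0 (mod 103). Now have -(0 / 103).
The numerator is now 0 with denominator 103 > 1: the symbol is 0.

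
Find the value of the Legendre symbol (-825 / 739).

1

(-825 / 739)
  = (653 / 739)    [-825 ≡ 653 mod 739]
  = (739 / 653)    [QR: 653 ≡ 1 mod 4, sign kept]
  = (86 / 653)    [739 ≡ 86 mod 653]
  = -(43 / 653)    [653 ≡ 5 mod 8 ⇒ (2 / 653) = -1]
  = -(653 / 43)    [QR: 653 ≡ 1 mod 4, sign kept]
  = -(8 / 43)    [653 ≡ 8 mod 43]
  = (1 / 43)    [43 ≡ 3 mod 8 ⇒ (2 / 43)^3 = -1]
  = 1    [(1 / 43) = 1]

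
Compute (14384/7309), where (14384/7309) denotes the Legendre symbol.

Reduce the numerator: 14384 ≡ 7075 (mod 7309), so (14384/7309) = (7075/7309).
7309 ≡ 1 (mod 4), so quadratic reciprocity gives (7075/7309) = (7309/7075). Reduce: 7309 ≡ 234 (mod 7075). Now have (234/7075).
Factor out 2: 234 = 2·117. Since 7075 ≡ 3 (mod 8), (2/7075) = -1. Now have -(117/7075).
117 ≡ 1 (mod 4), so quadratic reciprocity gives (117/7075) = (7075/117). Reduce: 7075 ≡ 55 (mod 117). Now have -(55/117).
117 ≡ 1 (mod 4), so quadratic reciprocity gives (55/117) = (117/55). Reduce: 117 ≡ 7 (mod 55). Now have -(7/55).
Both 7 ≡ 3 and 55 ≡ 3 (mod 4), so reciprocity gives (7/55) = -(55/7). Reduce: 55 ≡ 6 (mod 7). Now have (6/7).
Factor out 2: 6 = 2·3. Since 7 ≡ 7 (mod 8), (2/7) = +1. Now have (3/7).
Both 3 ≡ 3 and 7 ≡ 3 (mod 4), so reciprocity gives (3/7) = -(7/3). Reduce: 7 ≡ 1 (mod 3). Now have -(1/3).
(1/3) = 1. Collecting the sign factors: -1.

-1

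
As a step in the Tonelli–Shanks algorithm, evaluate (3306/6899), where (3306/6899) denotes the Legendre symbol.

1

Factor out 2: 3306 = 2·1653. Since 6899 ≡ 3 (mod 8), (2/6899) = -1. Now have -(1653/6899).
1653 ≡ 1 (mod 4), so quadratic reciprocity gives (1653/6899) = (6899/1653). Reduce: 6899 ≡ 287 (mod 1653). Now have -(287/1653).
1653 ≡ 1 (mod 4), so quadratic reciprocity gives (287/1653) = (1653/287). Reduce: 1653 ≡ 218 (mod 287). Now have -(218/287).
Factor out 2: 218 = 2·109. Since 287 ≡ 7 (mod 8), (2/287) = +1. Now have -(109/287).
109 ≡ 1 (mod 4), so quadratic reciprocity gives (109/287) = (287/109). Reduce: 287 ≡ 69 (mod 109). Now have -(69/109).
69 ≡ 1 (mod 4), so quadratic reciprocity gives (69/109) = (109/69). Reduce: 109 ≡ 40 (mod 69). Now have -(40/69).
Factor out 2: 40 = 2^3·5. Since 69 ≡ 5 (mod 8), (2/69) = -1, and (2/69)^3 = -1. Now have (5/69).
5 ≡ 1 (mod 4), so quadratic reciprocity gives (5/69) = (69/5). Reduce: 69 ≡ 4 (mod 5). Now have (4/5).
Factor out 2: 4 = 2^2. Since 5 ≡ 5 (mod 8), (2/5) = -1, and (2/5)^2 = +1. Now have (1/5).
(1/5) = 1. Collecting the sign factors: 1.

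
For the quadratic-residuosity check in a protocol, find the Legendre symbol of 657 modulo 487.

1

(657 / 487)
  = (170 / 487)    [657 ≡ 170 mod 487]
  = (85 / 487)    [487 ≡ 7 mod 8 ⇒ (2 / 487) = +1]
  = (487 / 85)    [QR: 85 ≡ 1 mod 4, sign kept]
  = (62 / 85)    [487 ≡ 62 mod 85]
  = -(31 / 85)    [85 ≡ 5 mod 8 ⇒ (2 / 85) = -1]
  = -(85 / 31)    [QR: 85 ≡ 1 mod 4, sign kept]
  = -(23 / 31)    [85 ≡ 23 mod 31]
  = (31 / 23)    [QR: both ≡ 3 mod 4, sign flips]
  = (8 / 23)    [31 ≡ 8 mod 23]
  = (1 / 23)    [23 ≡ 7 mod 8 ⇒ (2 / 23)^3 = +1]
  = 1    [(1 / 23) = 1]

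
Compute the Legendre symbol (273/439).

273 ≡ 1 (mod 4), so quadratic reciprocity gives (273/439) = (439/273). Reduce: 439 ≡ 166 (mod 273). Now have (166/273).
Factor out 2: 166 = 2·83. Since 273 ≡ 1 (mod 8), (2/273) = +1. Now have (83/273).
273 ≡ 1 (mod 4), so quadratic reciprocity gives (83/273) = (273/83). Reduce: 273 ≡ 24 (mod 83). Now have (24/83).
Factor out 2: 24 = 2^3·3. Since 83 ≡ 3 (mod 8), (2/83) = -1, and (2/83)^3 = -1. Now have -(3/83).
Both 3 ≡ 3 and 83 ≡ 3 (mod 4), so reciprocity gives (3/83) = -(83/3). Reduce: 83 ≡ 2 (mod 3). Now have (2/3).
Factor out 2: 2 = 2. Since 3 ≡ 3 (mod 8), (2/3) = -1. Now have -(1/3).
(1/3) = 1. Collecting the sign factors: -1.

-1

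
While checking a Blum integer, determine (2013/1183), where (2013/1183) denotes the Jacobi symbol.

Reduce the numerator: 2013 ≡ 830 (mod 1183), so (2013/1183) = (830/1183).
Factor out 2: 830 = 2·415. Since 1183 ≡ 7 (mod 8), (2/1183) = +1. Now have (415/1183).
Both 415 ≡ 3 and 1183 ≡ 3 (mod 4), so reciprocity gives (415/1183) = -(1183/415). Reduce: 1183 ≡ 353 (mod 415). Now have -(353/415).
353 ≡ 1 (mod 4), so quadratic reciprocity gives (353/415) = (415/353). Reduce: 415 ≡ 62 (mod 353). Now have -(62/353).
Factor out 2: 62 = 2·31. Since 353 ≡ 1 (mod 8), (2/353) = +1. Now have -(31/353).
353 ≡ 1 (mod 4), so quadratic reciprocity gives (31/353) = (353/31). Reduce: 353 ≡ 12 (mod 31). Now have -(12/31).
Factor out 2: 12 = 2^2·3. Since 31 ≡ 7 (mod 8), (2/31) = +1, and (2/31)^2 = +1. Now have -(3/31).
Both 3 ≡ 3 and 31 ≡ 3 (mod 4), so reciprocity gives (3/31) = -(31/3). Reduce: 31 ≡ 1 (mod 3). Now have (1/3).
(1/3) = 1. Collecting the sign factors: 1.

1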